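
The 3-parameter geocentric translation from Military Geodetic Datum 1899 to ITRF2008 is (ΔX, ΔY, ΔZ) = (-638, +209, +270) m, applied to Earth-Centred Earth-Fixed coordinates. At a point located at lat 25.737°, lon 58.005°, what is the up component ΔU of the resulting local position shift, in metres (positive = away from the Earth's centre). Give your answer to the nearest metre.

ΔU = -28 m

At φ = 25.737°, λ = 58.005°: sin φ = 0.434241, cos φ = 0.900797, sin λ = 0.848094, cos λ = 0.529845.
ΔU = cos φ cos λ·ΔX + cos φ sin λ·ΔY + sin φ·ΔZ = (0.900797)(0.529845)(-638) + (0.900797)(0.848094)(209) + (0.434241)(270) = -27.59 m.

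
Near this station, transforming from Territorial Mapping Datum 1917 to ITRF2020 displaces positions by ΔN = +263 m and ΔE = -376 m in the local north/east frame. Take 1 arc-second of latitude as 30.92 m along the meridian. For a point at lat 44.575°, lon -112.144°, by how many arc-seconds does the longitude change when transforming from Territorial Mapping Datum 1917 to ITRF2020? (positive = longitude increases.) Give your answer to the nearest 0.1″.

Δλ = -17.1″

At latitude 44.575°, cos φ = 0.712332.
1″ of longitude at this latitude = 30.92 × cos φ = 22.0253 m, so Δλ = -376.0 / 22.0253 = -17.071″.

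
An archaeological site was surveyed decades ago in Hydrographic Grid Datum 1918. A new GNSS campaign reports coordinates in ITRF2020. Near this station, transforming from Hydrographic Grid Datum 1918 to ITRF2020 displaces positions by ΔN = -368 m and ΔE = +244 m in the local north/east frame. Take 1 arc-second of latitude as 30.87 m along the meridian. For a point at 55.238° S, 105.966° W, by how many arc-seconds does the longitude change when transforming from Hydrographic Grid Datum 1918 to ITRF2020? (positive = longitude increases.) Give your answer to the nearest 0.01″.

Δλ = 13.86″

At latitude -55.238°, cos φ = 0.570169.
1″ of longitude at this latitude = 30.87 × cos φ = 17.6011 m, so Δλ = 244.0 / 17.6011 = 13.863″.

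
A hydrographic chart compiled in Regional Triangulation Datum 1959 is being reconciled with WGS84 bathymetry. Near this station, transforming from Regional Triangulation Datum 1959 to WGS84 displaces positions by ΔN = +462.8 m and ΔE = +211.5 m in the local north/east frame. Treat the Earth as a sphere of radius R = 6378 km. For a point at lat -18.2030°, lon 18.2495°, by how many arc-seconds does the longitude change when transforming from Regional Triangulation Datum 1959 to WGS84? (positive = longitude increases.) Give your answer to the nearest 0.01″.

Δλ = 7.20″

At latitude -18.2030°, cos φ = 0.949956.
One radian of longitude at latitude φ spans R cos φ, so Δλ = ΔE / (R cos φ) = 211.5 / (6378000 × 0.949956) = 3.4908e-05 rad = 7.200″.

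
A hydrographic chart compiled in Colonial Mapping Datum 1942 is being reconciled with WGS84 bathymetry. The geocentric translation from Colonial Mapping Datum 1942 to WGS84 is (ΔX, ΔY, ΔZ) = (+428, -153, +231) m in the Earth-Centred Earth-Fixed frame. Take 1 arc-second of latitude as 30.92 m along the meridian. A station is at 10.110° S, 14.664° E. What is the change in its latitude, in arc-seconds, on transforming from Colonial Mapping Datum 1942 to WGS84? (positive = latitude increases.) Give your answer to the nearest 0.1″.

Δφ = 9.5″

sin φ = -0.175539, cos φ = 0.984473, sin λ = 0.253150, cos λ = 0.967427.
North component: ΔN = −sin φ cos λ·ΔX − sin φ sin λ·ΔY + cos φ·ΔZ = −(-0.175539)(0.967427)(428) − (-0.175539)(0.253150)(-153) + (0.984473)(231) = 293.30 m.
1° of latitude spans 3600 × 30.92 = 111312 m, so Δφ = 293.30 / 111312 × 3600 = 9.486″.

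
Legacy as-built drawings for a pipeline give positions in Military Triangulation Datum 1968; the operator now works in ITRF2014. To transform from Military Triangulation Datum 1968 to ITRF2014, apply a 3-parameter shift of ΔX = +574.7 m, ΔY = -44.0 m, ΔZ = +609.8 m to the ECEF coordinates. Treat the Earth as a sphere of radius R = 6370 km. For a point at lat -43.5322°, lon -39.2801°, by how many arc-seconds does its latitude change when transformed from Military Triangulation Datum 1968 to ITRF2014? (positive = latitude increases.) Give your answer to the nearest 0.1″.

sin φ = -0.688762, cos φ = 0.724987, sin λ = -0.633112, cos λ = 0.774060.
North component: ΔN = −sin φ cos λ·ΔX − sin φ sin λ·ΔY + cos φ·ΔZ = −(-0.688762)(0.774060)(574.7) − (-0.688762)(-0.633112)(-44.0) + (0.724987)(609.8) = 767.68 m.
1° of latitude spans πR/180 = 111177 m, so Δφ = 767.68 / 111177 × 3600 = 24.858″.

Δφ = 24.9″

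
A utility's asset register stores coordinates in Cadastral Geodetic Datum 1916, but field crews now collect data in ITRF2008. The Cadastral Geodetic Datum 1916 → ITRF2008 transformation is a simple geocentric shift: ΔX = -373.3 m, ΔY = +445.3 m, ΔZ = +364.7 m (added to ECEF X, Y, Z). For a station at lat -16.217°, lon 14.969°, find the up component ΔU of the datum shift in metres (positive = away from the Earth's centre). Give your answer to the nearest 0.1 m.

ΔU = -337.7 m

At φ = -16.217°, λ = 14.969°: sin φ = -0.279276, cos φ = 0.960211, sin λ = 0.258296, cos λ = 0.966066.
ΔU = cos φ cos λ·ΔX + cos φ sin λ·ΔY + sin φ·ΔZ = (0.960211)(0.966066)(-373.3) + (0.960211)(0.258296)(445.3) + (-0.279276)(364.7) = -337.69 m.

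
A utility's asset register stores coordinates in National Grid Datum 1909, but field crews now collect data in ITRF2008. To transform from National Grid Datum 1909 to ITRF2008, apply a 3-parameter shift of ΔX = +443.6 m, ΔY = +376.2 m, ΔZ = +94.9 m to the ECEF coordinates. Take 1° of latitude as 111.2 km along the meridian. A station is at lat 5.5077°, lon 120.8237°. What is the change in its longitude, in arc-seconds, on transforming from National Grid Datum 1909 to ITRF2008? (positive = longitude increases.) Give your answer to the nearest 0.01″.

sin φ = 0.095980, cos φ = 0.995383, sin λ = 0.858748, cos λ = -0.512398.
East component: ΔE = −sin λ·ΔX + cos λ·ΔY = −(0.858748)(443.6) + (-0.512398)(376.2) = -573.70 m.
1° of latitude spans 111200 m; at latitude φ, 1° of longitude spans that × cos φ = 110686.6 m, so Δλ = -573.70 / 110686.6 × 3600 = -18.659″.

Δλ = -18.66″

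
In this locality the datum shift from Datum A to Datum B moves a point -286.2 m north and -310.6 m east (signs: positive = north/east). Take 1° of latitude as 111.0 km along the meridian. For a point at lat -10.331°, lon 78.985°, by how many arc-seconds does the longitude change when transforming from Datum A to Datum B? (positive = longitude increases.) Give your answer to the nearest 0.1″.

At latitude -10.331°, cos φ = 0.983788.
1° of longitude at this latitude = 111.0 × cos φ = 109.20 km, so Δλ = -310.6 / 109200.5 = -0.0028443° = -10.240″.

Δλ = -10.2″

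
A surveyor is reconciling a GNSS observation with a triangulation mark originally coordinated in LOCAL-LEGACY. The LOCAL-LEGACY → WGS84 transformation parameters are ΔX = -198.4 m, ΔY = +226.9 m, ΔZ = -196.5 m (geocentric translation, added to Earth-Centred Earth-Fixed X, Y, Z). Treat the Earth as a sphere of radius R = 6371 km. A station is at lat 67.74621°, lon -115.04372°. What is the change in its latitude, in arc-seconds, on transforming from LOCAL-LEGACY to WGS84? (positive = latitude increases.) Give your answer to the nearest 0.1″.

Δφ = 1.2″

sin φ = 0.925515, cos φ = 0.378710, sin λ = -0.905985, cos λ = -0.423310.
North component: ΔN = −sin φ cos λ·ΔX − sin φ sin λ·ΔY + cos φ·ΔZ = −(0.925515)(-0.423310)(-198.4) − (0.925515)(-0.905985)(226.9) + (0.378710)(-196.5) = 38.11 m.
1° of latitude spans πR/180 = 111195 m, so Δφ = 38.11 / 111195 × 3600 = 1.234″.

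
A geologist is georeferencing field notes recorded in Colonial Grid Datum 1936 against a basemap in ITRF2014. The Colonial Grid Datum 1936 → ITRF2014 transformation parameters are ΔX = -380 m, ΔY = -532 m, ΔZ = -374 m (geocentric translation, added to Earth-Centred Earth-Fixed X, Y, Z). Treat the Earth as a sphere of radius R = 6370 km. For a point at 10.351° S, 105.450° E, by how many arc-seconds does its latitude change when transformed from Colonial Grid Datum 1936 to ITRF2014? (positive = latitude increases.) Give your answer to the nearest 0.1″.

sin φ = -0.179678, cos φ = 0.983725, sin λ = 0.963863, cos λ = -0.266397.
North component: ΔN = −sin φ cos λ·ΔX − sin φ sin λ·ΔY + cos φ·ΔZ = −(-0.179678)(-0.266397)(-380) − (-0.179678)(0.963863)(-532) + (0.983725)(-374) = -441.86 m.
1° of latitude spans πR/180 = 111177 m, so Δφ = -441.86 / 111177 × 3600 = -14.308″.

Δφ = -14.3″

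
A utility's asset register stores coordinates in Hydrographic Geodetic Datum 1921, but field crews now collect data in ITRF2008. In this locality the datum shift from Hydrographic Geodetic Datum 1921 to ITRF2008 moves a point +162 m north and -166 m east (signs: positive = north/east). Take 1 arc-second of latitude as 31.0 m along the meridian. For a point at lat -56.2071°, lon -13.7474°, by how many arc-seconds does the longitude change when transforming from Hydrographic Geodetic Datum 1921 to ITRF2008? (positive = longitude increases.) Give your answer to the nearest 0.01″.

Δλ = -9.63″

At latitude -56.2071°, cos φ = 0.556193.
1″ of longitude at this latitude = 31.00 × cos φ = 17.2420 m, so Δλ = -166.0 / 17.2420 = -9.628″.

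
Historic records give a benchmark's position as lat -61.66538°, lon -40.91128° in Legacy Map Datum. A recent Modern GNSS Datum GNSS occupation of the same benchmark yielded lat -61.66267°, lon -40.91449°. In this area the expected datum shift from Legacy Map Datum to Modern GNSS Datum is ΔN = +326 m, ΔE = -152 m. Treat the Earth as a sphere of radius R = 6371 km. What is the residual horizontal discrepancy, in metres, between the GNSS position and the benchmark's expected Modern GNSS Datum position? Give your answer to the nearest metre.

Observed coordinate differences: Δφ = +0.00271°, Δλ = -0.00321°.
Converting to metres (1° lat = 111195 m, cos φ = 0.474620): observed ΔN = 301.3 m, observed ΔE = -169.4 m.
Subtracting the expected shift leaves a residual of 301.3 − (326) = -24.7 m north and -169.4 − (-152) = -17.4 m east.
Residual distance = √((-24.7)² + (-17.4)²) = 30.2 m.

30 m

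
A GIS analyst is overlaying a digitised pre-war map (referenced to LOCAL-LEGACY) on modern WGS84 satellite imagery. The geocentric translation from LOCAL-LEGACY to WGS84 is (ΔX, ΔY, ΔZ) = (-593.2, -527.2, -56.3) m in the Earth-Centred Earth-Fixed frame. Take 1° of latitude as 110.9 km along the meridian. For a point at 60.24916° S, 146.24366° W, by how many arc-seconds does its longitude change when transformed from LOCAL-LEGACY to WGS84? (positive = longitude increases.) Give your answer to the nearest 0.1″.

sin φ = -0.868192, cos φ = 0.496229, sin λ = -0.555662, cos λ = -0.831408.
East component: ΔE = −sin λ·ΔX + cos λ·ΔY = −(-0.555662)(-593.2) + (-0.831408)(-527.2) = 108.70 m.
1° of latitude spans 110900 m; at latitude φ, 1° of longitude spans that × cos φ = 55031.8 m, so Δλ = 108.70 / 55031.8 × 3600 = 7.111″.

Δλ = 7.1″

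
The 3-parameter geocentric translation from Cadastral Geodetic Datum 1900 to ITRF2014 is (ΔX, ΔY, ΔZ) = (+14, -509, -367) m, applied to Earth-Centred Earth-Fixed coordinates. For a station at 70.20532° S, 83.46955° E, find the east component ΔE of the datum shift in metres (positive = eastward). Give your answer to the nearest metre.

The local east axis at (φ, λ) is (−sin λ, cos λ, 0), so ΔE = −sin(83.46955°)·14 + cos(83.46955°)·(-509) = -71.80 m.

ΔE = -72 m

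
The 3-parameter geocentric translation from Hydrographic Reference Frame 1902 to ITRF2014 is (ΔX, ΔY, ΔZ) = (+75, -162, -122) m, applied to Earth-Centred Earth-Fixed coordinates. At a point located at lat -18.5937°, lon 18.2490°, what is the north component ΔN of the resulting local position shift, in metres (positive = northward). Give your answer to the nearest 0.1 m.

The local north axis is (−sin φ cos λ, −sin φ sin λ, cos φ), giving ΔN = 22.711 − 16.175 − 115.632 = -109.10 m.

ΔN = -109.1 m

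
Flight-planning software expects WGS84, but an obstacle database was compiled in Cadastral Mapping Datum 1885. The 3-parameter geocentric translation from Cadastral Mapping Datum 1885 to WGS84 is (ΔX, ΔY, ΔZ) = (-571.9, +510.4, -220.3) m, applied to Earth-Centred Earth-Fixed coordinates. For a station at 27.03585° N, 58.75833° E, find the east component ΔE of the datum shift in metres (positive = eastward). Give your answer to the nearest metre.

The local east axis at (φ, λ) is (−sin λ, cos λ, 0), so ΔE = −sin(58.75833°)·(-571.9) + cos(58.75833°)·510.4 = 753.69 m.

ΔE = 754 m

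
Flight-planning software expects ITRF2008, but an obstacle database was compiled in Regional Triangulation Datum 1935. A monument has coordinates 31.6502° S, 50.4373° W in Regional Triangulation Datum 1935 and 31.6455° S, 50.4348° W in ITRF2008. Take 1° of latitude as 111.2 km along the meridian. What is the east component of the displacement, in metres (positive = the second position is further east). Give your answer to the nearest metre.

ΔE = 237 m

Δφ = -31.6455° − -31.6502° = +0.0047°; Δλ = -50.4348° − -50.4373° = +0.0025°.
ΔN = Δφ × 111200 = 522.6 m; ΔE = Δλ × 111200 × cos(-31.6502°) = +0.0025 × 111200 × 0.851268 = 236.7 m.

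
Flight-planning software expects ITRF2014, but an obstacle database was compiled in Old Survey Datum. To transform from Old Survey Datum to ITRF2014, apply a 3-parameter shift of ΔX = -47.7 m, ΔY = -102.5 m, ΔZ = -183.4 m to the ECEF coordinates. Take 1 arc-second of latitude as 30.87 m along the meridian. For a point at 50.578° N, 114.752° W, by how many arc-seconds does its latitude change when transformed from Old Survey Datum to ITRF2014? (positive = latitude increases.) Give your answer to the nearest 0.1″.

sin φ = 0.772490, cos φ = 0.635027, sin λ = -0.908129, cos λ = -0.418691.
North component: ΔN = −sin φ cos λ·ΔX − sin φ sin λ·ΔY + cos φ·ΔZ = −(0.772490)(-0.418691)(-47.7) − (0.772490)(-0.908129)(-102.5) + (0.635027)(-183.4) = -203.80 m.
1° of latitude spans 3600 × 30.87 = 111132 m, so Δφ = -203.80 / 111132 × 3600 = -6.602″.

Δφ = -6.6″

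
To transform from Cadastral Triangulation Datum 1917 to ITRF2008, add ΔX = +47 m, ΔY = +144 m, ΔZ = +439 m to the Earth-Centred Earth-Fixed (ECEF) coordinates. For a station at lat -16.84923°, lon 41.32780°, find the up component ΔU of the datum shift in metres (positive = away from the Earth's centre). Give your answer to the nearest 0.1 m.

ΔU = -2.5 m

The local up (radial) axis is (cos φ cos λ, cos φ sin λ, sin φ), giving ΔU = 33.779 + 91.010 − 127.246 = -2.46 m.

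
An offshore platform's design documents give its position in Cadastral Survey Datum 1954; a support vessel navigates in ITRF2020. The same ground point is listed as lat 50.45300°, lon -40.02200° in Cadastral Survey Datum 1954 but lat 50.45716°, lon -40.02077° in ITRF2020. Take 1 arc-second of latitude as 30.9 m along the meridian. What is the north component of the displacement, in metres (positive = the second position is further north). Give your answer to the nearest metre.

ΔN = 463 m

Δφ = 50.45716° − 50.45300° = +0.00416°; Δλ = -40.02077° − -40.02200° = +0.00123°.
1° of latitude = 3600 × 30.90 = 111240 m.
ΔN = Δφ × 111240 = 462.8 m; ΔE = Δλ × 111240 × cos(50.45300°) = +0.00123 × 111240 × 0.636711 = 87.1 m.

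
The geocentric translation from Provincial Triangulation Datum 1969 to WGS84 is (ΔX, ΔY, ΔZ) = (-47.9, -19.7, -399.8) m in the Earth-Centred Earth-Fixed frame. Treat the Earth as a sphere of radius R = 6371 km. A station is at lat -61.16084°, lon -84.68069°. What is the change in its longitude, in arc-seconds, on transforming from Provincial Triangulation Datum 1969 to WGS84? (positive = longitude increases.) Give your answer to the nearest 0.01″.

Δλ = -3.32″

sin φ = -0.875977, cos φ = 0.482352, sin λ = -0.995694, cos λ = 0.092706.
East component: ΔE = −sin λ·ΔX + cos λ·ΔY = −(-0.995694)(-47.9) + (0.092706)(-19.7) = -49.52 m.
1° of latitude spans πR/180 = 111195 m; at latitude φ, 1° of longitude spans that × cos φ = 53635.1 m, so Δλ = -49.52 / 53635.1 × 3600 = -3.324″.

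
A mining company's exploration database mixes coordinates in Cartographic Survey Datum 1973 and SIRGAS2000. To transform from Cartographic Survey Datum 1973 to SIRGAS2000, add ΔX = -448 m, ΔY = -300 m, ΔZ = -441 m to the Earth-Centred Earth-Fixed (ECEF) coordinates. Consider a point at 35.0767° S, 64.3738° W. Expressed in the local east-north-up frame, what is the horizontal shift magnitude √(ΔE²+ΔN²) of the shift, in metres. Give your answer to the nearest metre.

At φ = -35.0767°, λ = -64.3738°: sin φ = -0.574672, cos φ = 0.818383, sin λ = -0.901635, cos λ = 0.432498.
ΔE = −sin λ·ΔX + cos λ·ΔY = −(-0.901635)·(-448) + (0.432498)·(-300) = -533.68 m.
ΔN = −sin φ cos λ·ΔX − sin φ sin λ·ΔY + cos φ·ΔZ = −(-0.574672)(0.432498)(-448) − (-0.574672)(-0.901635)(-300) + (0.818383)(-441) = -316.81 m.
Horizontal magnitude = √(ΔE² + ΔN²) = √((-533.68)² + (-316.81)²) = 620.63 m.

621 m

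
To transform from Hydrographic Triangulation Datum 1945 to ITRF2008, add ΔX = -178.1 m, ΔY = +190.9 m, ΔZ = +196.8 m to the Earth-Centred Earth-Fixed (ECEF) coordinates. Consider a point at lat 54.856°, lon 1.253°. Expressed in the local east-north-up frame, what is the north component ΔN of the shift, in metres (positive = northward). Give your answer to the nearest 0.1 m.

At φ = 54.856°, λ = 1.253°: sin φ = 0.817708, cos φ = 0.575633, sin λ = 0.021867, cos λ = 0.999761.
ΔN = −sin φ cos λ·ΔX − sin φ sin λ·ΔY + cos φ·ΔZ = −(0.817708)(0.999761)(-178.1) − (0.817708)(0.021867)(190.9) + (0.575633)(196.8) = 255.47 m.

ΔN = 255.5 m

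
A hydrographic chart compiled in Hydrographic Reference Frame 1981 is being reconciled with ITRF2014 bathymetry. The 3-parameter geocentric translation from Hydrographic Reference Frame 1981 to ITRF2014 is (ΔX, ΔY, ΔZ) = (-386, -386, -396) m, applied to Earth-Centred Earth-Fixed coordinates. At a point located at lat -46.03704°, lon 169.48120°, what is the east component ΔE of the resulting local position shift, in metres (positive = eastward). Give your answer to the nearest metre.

ΔE = 450 m

At φ = -46.03704°, λ = 169.48120°: sin φ = -0.719789, cos φ = 0.694193, sin λ = 0.182558, cos λ = -0.983195.
ΔE = −sin λ·ΔX + cos λ·ΔY = −(0.182558)·(-386) + (-0.983195)·(-386) = 449.98 m.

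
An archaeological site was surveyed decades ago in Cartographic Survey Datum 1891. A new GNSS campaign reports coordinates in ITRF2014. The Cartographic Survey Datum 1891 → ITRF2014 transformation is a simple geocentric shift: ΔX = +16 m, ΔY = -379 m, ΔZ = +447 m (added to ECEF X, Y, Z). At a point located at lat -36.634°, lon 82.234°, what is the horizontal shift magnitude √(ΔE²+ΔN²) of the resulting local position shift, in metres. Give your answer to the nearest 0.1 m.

The local east axis at (φ, λ) is (−sin λ, cos λ, 0), so ΔE = −sin(82.234°)·16 + cos(82.234°)·(-379) = -67.07 m.
The local north axis is (−sin φ cos λ, −sin φ sin λ, cos φ), giving ΔN = 1.290 − 224.076 + 358.701 = 135.92 m.
Horizontal magnitude = √(ΔE² + ΔN²) = √((-67.07)² + 135.92²) = 151.56 m.

151.6 m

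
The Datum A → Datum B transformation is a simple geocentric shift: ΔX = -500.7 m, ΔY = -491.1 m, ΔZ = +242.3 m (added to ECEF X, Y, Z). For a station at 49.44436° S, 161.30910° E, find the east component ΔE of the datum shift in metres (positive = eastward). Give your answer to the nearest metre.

ΔE = 626 m

The local east axis at (φ, λ) is (−sin λ, cos λ, 0), so ΔE = −sin(161.30910°)·(-500.7) + cos(161.30910°)·(-491.1) = 625.66 m.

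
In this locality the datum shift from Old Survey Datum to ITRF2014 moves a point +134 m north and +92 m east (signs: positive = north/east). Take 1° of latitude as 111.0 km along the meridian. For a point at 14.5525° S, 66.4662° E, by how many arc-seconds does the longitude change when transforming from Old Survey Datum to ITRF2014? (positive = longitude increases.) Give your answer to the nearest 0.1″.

Δλ = 3.1″

At latitude -14.5525°, cos φ = 0.967918.
1° of longitude at this latitude = 111.0 × cos φ = 107.44 km, so Δλ = 92.0 / 107438.9 = 0.0008563° = 3.083″.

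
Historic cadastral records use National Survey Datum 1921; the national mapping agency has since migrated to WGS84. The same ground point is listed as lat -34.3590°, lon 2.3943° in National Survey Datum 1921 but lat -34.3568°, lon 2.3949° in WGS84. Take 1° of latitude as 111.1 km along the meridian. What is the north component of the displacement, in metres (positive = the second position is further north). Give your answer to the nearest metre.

ΔN = 244 m

Δφ = -34.3568° − -34.3590° = +0.0022°; Δλ = 2.3949° − 2.3943° = +0.0006°.
ΔN = Δφ × 111100 = 244.4 m; ΔE = Δλ × 111100 × cos(-34.3590°) = +0.0006 × 111100 × 0.825518 = 55.0 m.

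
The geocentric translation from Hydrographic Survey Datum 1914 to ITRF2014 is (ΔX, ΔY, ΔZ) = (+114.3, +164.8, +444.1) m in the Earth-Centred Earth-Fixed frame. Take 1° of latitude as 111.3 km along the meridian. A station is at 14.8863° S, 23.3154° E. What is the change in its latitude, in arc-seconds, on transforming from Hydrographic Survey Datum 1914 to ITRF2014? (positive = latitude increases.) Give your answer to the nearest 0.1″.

Δφ = 15.3″

sin φ = -0.256902, cos φ = 0.966438, sin λ = 0.395792, cos λ = 0.918340.
North component: ΔN = −sin φ cos λ·ΔX − sin φ sin λ·ΔY + cos φ·ΔZ = −(-0.256902)(0.918340)(114.3) − (-0.256902)(0.395792)(164.8) + (0.966438)(444.1) = 472.92 m.
1° of latitude spans 111300 m, so Δφ = 472.92 / 111300 × 3600 = 15.297″.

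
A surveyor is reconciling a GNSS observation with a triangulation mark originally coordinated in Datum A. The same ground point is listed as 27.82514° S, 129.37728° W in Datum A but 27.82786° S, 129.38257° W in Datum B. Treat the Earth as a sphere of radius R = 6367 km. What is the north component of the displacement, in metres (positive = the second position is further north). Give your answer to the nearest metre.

ΔN = -302 m

Δφ = -27.82786° − -27.82514° = -0.00272°; Δλ = -129.38257° − -129.37728° = -0.00529°.
1° along a meridian = πR/180 = 111125 m.
ΔN = Δφ × 111125 = -302.3 m; ΔE = Δλ × 111125 × cos(-27.82514°) = -0.00529 × 111125 × 0.884376 = -519.9 m.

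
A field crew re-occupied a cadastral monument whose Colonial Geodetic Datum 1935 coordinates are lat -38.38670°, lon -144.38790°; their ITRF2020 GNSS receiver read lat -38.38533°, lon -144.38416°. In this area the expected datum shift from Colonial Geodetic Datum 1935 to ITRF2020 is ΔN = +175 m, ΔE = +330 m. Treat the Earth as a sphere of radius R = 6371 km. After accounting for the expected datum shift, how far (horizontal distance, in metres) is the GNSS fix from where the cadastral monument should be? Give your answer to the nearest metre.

23 m

Observed coordinate differences: Δφ = +0.00137°, Δλ = +0.00374°.
Converting to metres (1° lat = 111195 m, cos φ = 0.783838): observed ΔN = 152.3 m, observed ΔE = 326.0 m.
Subtracting the expected shift leaves a residual of 152.3 − (175) = -22.7 m north and 326.0 − (330) = -4.0 m east.
Residual distance = √((-22.7)² + (-4.0)²) = 23.0 m.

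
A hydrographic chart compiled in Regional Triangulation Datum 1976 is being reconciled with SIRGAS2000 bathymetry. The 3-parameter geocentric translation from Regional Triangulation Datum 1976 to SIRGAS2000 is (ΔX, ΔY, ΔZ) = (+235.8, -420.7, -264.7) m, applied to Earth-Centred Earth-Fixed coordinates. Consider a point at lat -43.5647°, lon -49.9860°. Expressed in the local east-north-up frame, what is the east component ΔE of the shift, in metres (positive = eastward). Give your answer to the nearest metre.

The local east axis at (φ, λ) is (−sin λ, cos λ, 0), so ΔE = −sin(-49.9860°)·235.8 + cos(-49.9860°)·(-420.7) = -89.90 m.

ΔE = -90 m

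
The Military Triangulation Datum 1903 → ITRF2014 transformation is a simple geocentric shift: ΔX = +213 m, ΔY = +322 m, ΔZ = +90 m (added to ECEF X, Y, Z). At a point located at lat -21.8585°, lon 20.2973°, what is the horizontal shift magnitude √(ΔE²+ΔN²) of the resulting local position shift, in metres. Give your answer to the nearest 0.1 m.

303.0 m

The local east axis at (φ, λ) is (−sin λ, cos λ, 0), so ΔE = −sin(20.2973°)·213 + cos(20.2973°)·322 = 228.12 m.
The local north axis is (−sin φ cos λ, −sin φ sin λ, cos φ), giving ΔN = 74.379 + 41.587 + 83.530 = 199.50 m.
Horizontal magnitude = √(ΔE² + ΔN²) = √(228.12² + 199.50²) = 303.04 m.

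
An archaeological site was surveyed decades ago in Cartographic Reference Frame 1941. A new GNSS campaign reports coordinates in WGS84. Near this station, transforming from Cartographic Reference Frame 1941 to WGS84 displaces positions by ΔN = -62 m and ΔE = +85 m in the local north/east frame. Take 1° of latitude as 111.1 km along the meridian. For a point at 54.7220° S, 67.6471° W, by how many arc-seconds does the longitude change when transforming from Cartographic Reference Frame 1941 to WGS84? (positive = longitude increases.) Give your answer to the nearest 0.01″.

Δλ = 4.77″

At latitude -54.7220°, cos φ = 0.577544.
1° of longitude at this latitude = 111.1 × cos φ = 64.17 km, so Δλ = 85.0 / 64165.2 = 0.0013247° = 4.769″.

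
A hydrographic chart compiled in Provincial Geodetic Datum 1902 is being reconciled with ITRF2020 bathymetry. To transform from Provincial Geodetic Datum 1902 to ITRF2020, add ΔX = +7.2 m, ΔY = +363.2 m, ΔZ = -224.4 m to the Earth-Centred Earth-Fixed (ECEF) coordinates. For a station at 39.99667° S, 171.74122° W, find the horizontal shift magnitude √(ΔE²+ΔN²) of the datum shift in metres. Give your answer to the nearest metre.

At φ = -39.99667°, λ = -171.74122°: sin φ = -0.642743, cos φ = 0.766082, sin λ = -0.143644, cos λ = -0.989629.
ΔE = −sin λ·ΔX + cos λ·ΔY = −(-0.143644)·(7.2) + (-0.989629)·(363.2) = -358.40 m.
ΔN = −sin φ cos λ·ΔX − sin φ sin λ·ΔY + cos φ·ΔZ = −(-0.642743)(-0.989629)(7.2) − (-0.642743)(-0.143644)(363.2) + (0.766082)(-224.4) = -210.02 m.
Horizontal magnitude = √(ΔE² + ΔN²) = √((-358.40)² + (-210.02)²) = 415.40 m.

415 m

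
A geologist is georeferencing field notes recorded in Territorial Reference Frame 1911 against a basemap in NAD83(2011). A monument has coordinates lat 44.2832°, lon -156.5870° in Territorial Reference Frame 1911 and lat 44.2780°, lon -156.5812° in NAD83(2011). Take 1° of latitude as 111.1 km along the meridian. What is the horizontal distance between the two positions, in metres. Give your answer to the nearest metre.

Δφ = 44.2780° − 44.2832° = -0.0052°; Δλ = -156.5812° − -156.5870° = +0.0058°.
ΔN = Δφ × 111100 = -577.7 m; ΔE = Δλ × 111100 × cos(44.2832°) = +0.0058 × 111100 × 0.715897 = 461.3 m.
Distance = √(ΔE² + ΔN²) = √(461.3² + (-577.7)²) = 739.3 m.

739 m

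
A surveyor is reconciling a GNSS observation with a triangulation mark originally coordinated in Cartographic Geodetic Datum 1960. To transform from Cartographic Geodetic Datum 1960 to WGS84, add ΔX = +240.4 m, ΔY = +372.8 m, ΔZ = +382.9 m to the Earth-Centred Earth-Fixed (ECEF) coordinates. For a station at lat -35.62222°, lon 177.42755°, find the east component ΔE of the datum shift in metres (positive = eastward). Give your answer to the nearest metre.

ΔE = -383 m

At φ = -35.62222°, λ = 177.42755°: sin φ = -0.582438, cos φ = 0.812875, sin λ = 0.044883, cos λ = -0.998992.
ΔE = −sin λ·ΔX + cos λ·ΔY = −(0.044883)·(240.4) + (-0.998992)·(372.8) = -383.21 m.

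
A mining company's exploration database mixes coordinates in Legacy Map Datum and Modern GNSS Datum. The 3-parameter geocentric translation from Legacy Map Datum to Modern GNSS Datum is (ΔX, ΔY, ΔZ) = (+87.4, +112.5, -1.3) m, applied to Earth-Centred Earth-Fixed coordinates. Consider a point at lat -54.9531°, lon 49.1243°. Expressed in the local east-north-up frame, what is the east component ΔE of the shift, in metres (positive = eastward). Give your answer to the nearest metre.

The local east axis at (φ, λ) is (−sin λ, cos λ, 0), so ΔE = −sin(49.1243°)·87.4 + cos(49.1243°)·112.5 = 7.54 m.

ΔE = 8 m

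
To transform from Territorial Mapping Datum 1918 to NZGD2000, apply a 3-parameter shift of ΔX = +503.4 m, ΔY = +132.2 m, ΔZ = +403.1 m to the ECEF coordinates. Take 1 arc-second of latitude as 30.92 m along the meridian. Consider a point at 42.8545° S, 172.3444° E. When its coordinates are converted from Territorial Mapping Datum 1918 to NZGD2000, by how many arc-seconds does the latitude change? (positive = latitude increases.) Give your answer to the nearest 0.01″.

sin φ = -0.680139, cos φ = 0.733083, sin λ = 0.133218, cos λ = -0.991087.
North component: ΔN = −sin φ cos λ·ΔX − sin φ sin λ·ΔY + cos φ·ΔZ = −(-0.680139)(-0.991087)(503.4) − (-0.680139)(0.133218)(132.2) + (0.733083)(403.1) = -31.85 m.
1° of latitude spans 3600 × 30.92 = 111312 m, so Δφ = -31.85 / 111312 × 3600 = -1.030″.

Δφ = -1.03″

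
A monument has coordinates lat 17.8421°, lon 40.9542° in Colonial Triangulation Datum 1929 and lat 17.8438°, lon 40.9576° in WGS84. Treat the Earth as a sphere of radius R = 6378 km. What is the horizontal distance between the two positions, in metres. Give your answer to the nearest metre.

407 m

Δφ = 17.8438° − 17.8421° = +0.0017°; Δλ = 40.9576° − 40.9542° = +0.0034°.
1° along a meridian = πR/180 = 111317 m.
ΔN = Δφ × 111317 = 189.2 m; ΔE = Δλ × 111317 × cos(17.8421°) = +0.0034 × 111317 × 0.951905 = 360.3 m.
Distance = √(ΔE² + ΔN²) = √(360.3² + 189.2²) = 407.0 m.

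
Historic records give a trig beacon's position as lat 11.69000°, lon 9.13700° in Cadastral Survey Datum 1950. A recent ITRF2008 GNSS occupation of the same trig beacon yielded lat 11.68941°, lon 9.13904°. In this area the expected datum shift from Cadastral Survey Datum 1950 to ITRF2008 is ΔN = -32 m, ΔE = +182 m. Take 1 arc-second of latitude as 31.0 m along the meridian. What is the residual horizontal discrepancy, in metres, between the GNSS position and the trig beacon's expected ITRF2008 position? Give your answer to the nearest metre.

53 m

Observed coordinate differences: Δφ = -0.00059°, Δλ = +0.00204°.
Converting to metres (1° lat = 111600 m, cos φ = 0.979258): observed ΔN = -65.8 m, observed ΔE = 222.9 m.
Subtracting the expected shift leaves a residual of -65.8 − (-32) = -33.8 m north and 222.9 − (182) = 40.9 m east.
Residual distance = √((-33.8)² + 40.9²) = 53.1 m.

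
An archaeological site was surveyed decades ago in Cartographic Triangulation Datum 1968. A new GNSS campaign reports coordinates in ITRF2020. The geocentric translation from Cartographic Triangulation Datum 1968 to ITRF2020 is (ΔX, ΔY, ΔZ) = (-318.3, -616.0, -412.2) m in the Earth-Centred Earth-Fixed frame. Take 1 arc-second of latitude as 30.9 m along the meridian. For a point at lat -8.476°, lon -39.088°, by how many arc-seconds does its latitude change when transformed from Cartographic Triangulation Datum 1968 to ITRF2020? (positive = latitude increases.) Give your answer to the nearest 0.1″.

Δφ = -12.5″

sin φ = -0.147395, cos φ = 0.989078, sin λ = -0.630513, cos λ = 0.776178.
North component: ΔN = −sin φ cos λ·ΔX − sin φ sin λ·ΔY + cos φ·ΔZ = −(-0.147395)(0.776178)(-318.3) − (-0.147395)(-0.630513)(-616.0) + (0.989078)(-412.2) = -386.87 m.
1° of latitude spans 3600 × 30.90 = 111240 m, so Δφ = -386.87 / 111240 × 3600 = -12.520″.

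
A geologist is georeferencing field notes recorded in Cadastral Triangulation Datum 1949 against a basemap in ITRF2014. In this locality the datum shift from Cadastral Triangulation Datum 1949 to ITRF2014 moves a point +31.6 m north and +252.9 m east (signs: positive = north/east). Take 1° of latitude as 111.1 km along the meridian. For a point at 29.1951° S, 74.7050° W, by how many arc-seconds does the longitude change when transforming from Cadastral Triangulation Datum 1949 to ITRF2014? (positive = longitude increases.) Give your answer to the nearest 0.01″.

Δλ = 9.39″

At latitude -29.1951°, cos φ = 0.872964.
1° of longitude at this latitude = 111.1 × cos φ = 96.99 km, so Δλ = 252.9 / 96986.3 = 0.0026076° = 9.387″.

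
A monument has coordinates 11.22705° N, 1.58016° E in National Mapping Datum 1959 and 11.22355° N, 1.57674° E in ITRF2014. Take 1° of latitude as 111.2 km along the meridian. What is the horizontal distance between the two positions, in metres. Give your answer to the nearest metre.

Δφ = 11.22355° − 11.22705° = -0.00350°; Δλ = 1.57674° − 1.58016° = -0.00342°.
ΔN = Δφ × 111200 = -389.2 m; ΔE = Δλ × 111200 × cos(11.22705°) = -0.00342 × 111200 × 0.980863 = -373.0 m.
Distance = √(ΔE² + ΔN²) = √((-373.0)² + (-389.2)²) = 539.1 m.

539 m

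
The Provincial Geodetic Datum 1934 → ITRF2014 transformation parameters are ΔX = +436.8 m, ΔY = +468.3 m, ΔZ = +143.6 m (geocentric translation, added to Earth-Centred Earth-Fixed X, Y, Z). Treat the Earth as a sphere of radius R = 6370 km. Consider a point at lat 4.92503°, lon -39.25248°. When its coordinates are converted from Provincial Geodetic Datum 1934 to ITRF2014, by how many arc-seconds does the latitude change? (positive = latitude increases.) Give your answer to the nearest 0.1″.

Δφ = 4.5″

sin φ = 0.085852, cos φ = 0.996308, sin λ = -0.632739, cos λ = 0.774365.
North component: ΔN = −sin φ cos λ·ΔX − sin φ sin λ·ΔY + cos φ·ΔZ = −(0.085852)(0.774365)(436.8) − (0.085852)(-0.632739)(468.3) + (0.996308)(143.6) = 139.47 m.
1° of latitude spans πR/180 = 111177 m, so Δφ = 139.47 / 111177 × 3600 = 4.516″.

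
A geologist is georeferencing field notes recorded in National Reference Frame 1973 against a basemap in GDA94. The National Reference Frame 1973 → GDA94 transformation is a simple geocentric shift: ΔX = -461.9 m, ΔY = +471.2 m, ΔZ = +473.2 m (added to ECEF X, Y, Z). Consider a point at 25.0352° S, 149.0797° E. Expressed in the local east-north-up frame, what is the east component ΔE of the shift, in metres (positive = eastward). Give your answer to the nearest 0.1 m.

The local east axis at (φ, λ) is (−sin λ, cos λ, 0), so ΔE = −sin(149.0797°)·(-461.9) + cos(149.0797°)·471.2 = -166.89 m.

ΔE = -166.9 m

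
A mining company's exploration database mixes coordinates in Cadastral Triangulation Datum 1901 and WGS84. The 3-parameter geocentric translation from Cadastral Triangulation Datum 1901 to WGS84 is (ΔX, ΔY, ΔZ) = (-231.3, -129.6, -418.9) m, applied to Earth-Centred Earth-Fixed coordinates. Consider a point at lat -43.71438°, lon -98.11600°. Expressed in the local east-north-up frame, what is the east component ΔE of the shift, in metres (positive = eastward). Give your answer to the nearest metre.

The local east axis at (φ, λ) is (−sin λ, cos λ, 0), so ΔE = −sin(-98.11600°)·(-231.3) + cos(-98.11600°)·(-129.6) = -210.69 m.

ΔE = -211 m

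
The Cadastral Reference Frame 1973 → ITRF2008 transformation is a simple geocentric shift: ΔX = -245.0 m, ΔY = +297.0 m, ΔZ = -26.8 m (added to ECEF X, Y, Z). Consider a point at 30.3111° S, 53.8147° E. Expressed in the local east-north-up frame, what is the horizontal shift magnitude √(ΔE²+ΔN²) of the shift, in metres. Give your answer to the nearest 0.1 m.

At φ = -30.3111°, λ = 53.8147°: sin φ = -0.504695, cos φ = 0.863298, sin λ = 0.807112, cos λ = 0.590399.
ΔE = −sin λ·ΔX + cos λ·ΔY = −(0.807112)·(-245.0) + (0.590399)·(297.0) = 373.09 m.
ΔN = −sin φ cos λ·ΔX − sin φ sin λ·ΔY + cos φ·ΔZ = −(-0.504695)(0.590399)(-245.0) − (-0.504695)(0.807112)(297.0) + (0.863298)(-26.8) = 24.84 m.
Horizontal magnitude = √(ΔE² + ΔN²) = √(373.09² + 24.84²) = 373.92 m.

373.9 m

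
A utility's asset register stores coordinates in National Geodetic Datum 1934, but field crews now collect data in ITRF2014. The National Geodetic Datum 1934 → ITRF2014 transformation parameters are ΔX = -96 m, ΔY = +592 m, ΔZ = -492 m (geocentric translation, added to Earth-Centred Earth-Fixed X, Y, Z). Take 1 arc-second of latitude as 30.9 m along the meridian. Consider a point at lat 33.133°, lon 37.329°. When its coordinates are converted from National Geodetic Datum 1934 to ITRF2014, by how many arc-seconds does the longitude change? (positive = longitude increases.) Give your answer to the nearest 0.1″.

sin φ = 0.546584, cos φ = 0.837404, sin λ = 0.606391, cos λ = 0.795167.
East component: ΔE = −sin λ·ΔX + cos λ·ΔY = −(0.606391)(-96) + (0.795167)(592) = 528.95 m.
1° of latitude spans 3600 × 30.90 = 111240 m; at latitude φ, 1° of longitude spans that × cos φ = 93152.8 m, so Δλ = 528.95 / 93152.8 × 3600 = 20.442″.

Δλ = 20.4″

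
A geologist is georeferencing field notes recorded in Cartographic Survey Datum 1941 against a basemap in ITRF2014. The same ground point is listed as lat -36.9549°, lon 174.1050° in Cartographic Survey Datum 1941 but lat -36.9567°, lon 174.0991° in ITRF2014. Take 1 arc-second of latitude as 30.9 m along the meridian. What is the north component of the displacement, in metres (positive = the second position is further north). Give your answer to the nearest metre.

Δφ = -36.9567° − -36.9549° = -0.0018°; Δλ = 174.0991° − 174.1050° = -0.0059°.
1° of latitude = 3600 × 30.90 = 111240 m.
ΔN = Δφ × 111240 = -200.2 m; ΔE = Δλ × 111240 × cos(-36.9549°) = -0.0059 × 111240 × 0.799109 = -524.5 m.

ΔN = -200 m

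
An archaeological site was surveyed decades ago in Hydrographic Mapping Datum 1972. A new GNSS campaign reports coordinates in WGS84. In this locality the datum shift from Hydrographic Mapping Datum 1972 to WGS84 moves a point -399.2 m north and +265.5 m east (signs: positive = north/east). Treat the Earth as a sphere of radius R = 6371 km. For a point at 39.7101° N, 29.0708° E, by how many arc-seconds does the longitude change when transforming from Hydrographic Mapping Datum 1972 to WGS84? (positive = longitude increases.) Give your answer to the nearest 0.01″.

At latitude 39.7101°, cos φ = 0.769287.
One radian of longitude at latitude φ spans R cos φ, so Δλ = ΔE / (R cos φ) = 265.5 / (6371000 × 0.769287) = 5.4171e-05 rad = 11.174″.

Δλ = 11.17″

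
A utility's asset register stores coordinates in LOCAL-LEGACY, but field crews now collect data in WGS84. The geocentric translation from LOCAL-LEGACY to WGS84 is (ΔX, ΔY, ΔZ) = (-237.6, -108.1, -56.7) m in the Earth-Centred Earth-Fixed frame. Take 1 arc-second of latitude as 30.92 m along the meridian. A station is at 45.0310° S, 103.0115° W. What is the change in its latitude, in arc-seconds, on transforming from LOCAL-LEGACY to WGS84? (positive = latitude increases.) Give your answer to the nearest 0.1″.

sin φ = -0.707489, cos φ = 0.706724, sin λ = -0.974325, cos λ = -0.225147.
North component: ΔN = −sin φ cos λ·ΔX − sin φ sin λ·ΔY + cos φ·ΔZ = −(-0.707489)(-0.225147)(-237.6) − (-0.707489)(-0.974325)(-108.1) + (0.706724)(-56.7) = 72.29 m.
1° of latitude spans 3600 × 30.92 = 111312 m, so Δφ = 72.29 / 111312 × 3600 = 2.338″.

Δφ = 2.3″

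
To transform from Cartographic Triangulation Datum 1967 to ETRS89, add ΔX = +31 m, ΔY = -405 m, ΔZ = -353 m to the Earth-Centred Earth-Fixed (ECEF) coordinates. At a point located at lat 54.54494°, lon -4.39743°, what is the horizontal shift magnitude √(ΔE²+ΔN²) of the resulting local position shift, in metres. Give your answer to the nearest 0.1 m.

475.7 m

At φ = 54.54494°, λ = -4.39743°: sin φ = 0.814571, cos φ = 0.580064, sin λ = -0.076674, cos λ = 0.997056.
ΔE = −sin λ·ΔX + cos λ·ΔY = −(-0.076674)·(31) + (0.997056)·(-405) = -401.43 m.
ΔN = −sin φ cos λ·ΔX − sin φ sin λ·ΔY + cos φ·ΔZ = −(0.814571)(0.997056)(31) − (0.814571)(-0.076674)(-405) + (0.580064)(-353) = -255.23 m.
Horizontal magnitude = √(ΔE² + ΔN²) = √((-401.43)² + (-255.23)²) = 475.70 m.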